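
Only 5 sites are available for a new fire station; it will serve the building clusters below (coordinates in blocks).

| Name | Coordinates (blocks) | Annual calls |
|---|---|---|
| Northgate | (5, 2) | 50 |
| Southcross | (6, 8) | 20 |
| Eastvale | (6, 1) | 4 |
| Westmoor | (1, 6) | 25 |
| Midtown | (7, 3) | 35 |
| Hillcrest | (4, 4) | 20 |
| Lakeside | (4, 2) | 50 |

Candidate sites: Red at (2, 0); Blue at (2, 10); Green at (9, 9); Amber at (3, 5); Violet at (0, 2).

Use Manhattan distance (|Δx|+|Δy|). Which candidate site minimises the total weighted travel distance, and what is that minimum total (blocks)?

Total weighted distance at each candidate:
  Red (2, 0): total = 1285
  Blue (2, 10): total = 1927
  Green (9, 9): total = 2029
  Amber (3, 5): total = 923
  Violet (0, 2): total = 1243
Minimum is at Amber with total 923 blocks.

Amber, total 923 blocks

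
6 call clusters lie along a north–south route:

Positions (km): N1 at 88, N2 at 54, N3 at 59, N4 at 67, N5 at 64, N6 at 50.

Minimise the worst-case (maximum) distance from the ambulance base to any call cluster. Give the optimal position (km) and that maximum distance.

The 1-center on a line is the midpoint of the two extreme points: leftmost at 50, rightmost at 88.
Optimal location = (50 + 88)/2 = 69; maximum distance = (88 − 50)/2 = 19.

location 69, max distance 19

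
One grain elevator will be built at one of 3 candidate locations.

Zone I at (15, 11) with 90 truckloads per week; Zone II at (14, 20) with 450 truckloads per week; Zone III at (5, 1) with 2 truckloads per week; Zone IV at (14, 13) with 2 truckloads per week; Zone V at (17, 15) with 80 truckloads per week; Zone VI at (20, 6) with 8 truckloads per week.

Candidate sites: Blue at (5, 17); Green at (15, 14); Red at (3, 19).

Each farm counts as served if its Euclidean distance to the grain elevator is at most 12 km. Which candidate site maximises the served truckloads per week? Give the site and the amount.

Green, covering 630

Coverage radius r = 12 km; a point is covered iff (Δx)²+(Δy)² ≤ 12² = 144.
  Blue (5, 17): covers {Zone I, Zone II, Zone IV} → 542
  Green (15, 14): covers {Zone I, Zone II, Zone IV, Zone V, Zone VI} → 630
  Red (3, 19): covers {Zone II} → 450
Maximum coverage at Green: 630 truckloads per week.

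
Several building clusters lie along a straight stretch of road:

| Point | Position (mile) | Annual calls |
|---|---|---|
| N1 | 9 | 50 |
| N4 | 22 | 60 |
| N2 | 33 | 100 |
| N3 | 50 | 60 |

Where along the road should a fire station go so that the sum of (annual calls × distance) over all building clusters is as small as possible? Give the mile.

x = 33

For a sum of weighted absolute distances on a line, the optimum is the weighted median (not the mean). Total weight W = 270; half-weight = 135.
Sort by position and accumulate weight:
  mile 9 (N1, w=50) → cum 50
  mile 22 (N4, w=60) → cum 110
  mile 33 (N2, w=100) → cum 210  ≥ 135 → median here
  mile 50 (N3, w=60) → cum 270
Optimal location: mile 33.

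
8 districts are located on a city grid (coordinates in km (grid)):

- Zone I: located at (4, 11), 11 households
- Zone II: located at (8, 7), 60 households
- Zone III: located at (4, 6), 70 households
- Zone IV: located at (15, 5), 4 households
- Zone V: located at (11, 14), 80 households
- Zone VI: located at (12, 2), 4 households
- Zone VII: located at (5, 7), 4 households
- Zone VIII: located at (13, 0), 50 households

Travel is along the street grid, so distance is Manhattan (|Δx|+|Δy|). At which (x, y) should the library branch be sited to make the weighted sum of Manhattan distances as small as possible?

(8, 7)

Manhattan distance separates: Σwᵢ(|x−xᵢ|+|y−yᵢ|) = Σwᵢ|x−xᵢ| + Σwᵢ|y−yᵢ|, so x and y are optimised independently as 1-D weighted medians.
Total weight W = 283; half = 141.5.
x-coordinate, sorted with cumulative weight:
  x=4 (Zone I, w=11) cum 11
  x=4 (Zone III, w=70) cum 81
  x=5 (Zone VII, w=4) cum 85
  x=8 (Zone II, w=60) cum 145  ← median
  x=11 (Zone V, w=80) cum 225
  x=12 (Zone VI, w=4) cum 229
  x=13 (Zone VIII, w=50) cum 279
  x=15 (Zone IV, w=4) cum 283
⇒ x* = 8
y-coordinate, sorted with cumulative weight:
  y=0 (Zone VIII, w=50) cum 50
  y=2 (Zone VI, w=4) cum 54
  y=5 (Zone IV, w=4) cum 58
  y=6 (Zone III, w=70) cum 128
  y=7 (Zone II, w=60) cum 188  ← median
  y=7 (Zone VII, w=4) cum 192
  y=11 (Zone I, w=11) cum 203
  y=14 (Zone V, w=80) cum 283
⇒ y* = 7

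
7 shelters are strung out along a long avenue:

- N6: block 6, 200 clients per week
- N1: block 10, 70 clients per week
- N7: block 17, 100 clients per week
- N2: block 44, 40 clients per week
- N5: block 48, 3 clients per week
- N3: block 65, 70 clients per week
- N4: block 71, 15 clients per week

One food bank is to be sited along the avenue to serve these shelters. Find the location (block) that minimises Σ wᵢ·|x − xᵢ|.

x = 10

For a sum of weighted absolute distances on a line, the optimum is the weighted median (not the mean). Total weight W = 498; half-weight = 249.
Sort by position and accumulate weight:
  block 6 (N6, w=200) → cum 200
  block 10 (N1, w=70) → cum 270  ≥ 249 → median here
  block 17 (N7, w=100) → cum 370
  block 44 (N2, w=40) → cum 410
  block 48 (N5, w=3) → cum 413
  block 65 (N3, w=70) → cum 483
  block 71 (N4, w=15) → cum 498
Optimal location: block 10.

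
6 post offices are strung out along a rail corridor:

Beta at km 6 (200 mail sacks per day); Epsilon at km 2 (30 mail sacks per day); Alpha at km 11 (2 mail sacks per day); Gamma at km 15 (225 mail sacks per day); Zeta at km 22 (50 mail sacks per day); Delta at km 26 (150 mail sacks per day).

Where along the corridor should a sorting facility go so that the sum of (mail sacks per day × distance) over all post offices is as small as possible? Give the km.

x = 15

For a sum of weighted absolute distances on a line, the optimum is the weighted median (not the mean). Total weight W = 657; half-weight = 328.5.
Sort by position and accumulate weight:
  km 2 (Epsilon, w=30) → cum 30
  km 6 (Beta, w=200) → cum 230
  km 11 (Alpha, w=2) → cum 232
  km 15 (Gamma, w=225) → cum 457  ≥ 328.5 → median here
  km 22 (Zeta, w=50) → cum 507
  km 26 (Delta, w=150) → cum 657
Optimal location: km 15.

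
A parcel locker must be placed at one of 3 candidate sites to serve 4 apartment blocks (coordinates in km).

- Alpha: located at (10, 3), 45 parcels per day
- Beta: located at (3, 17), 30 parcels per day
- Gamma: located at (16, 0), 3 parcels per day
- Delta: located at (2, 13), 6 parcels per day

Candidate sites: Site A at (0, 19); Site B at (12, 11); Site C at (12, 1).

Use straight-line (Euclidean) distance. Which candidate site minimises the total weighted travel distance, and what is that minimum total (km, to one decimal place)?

Total weighted distance at each candidate:
  Site A (0, 19): total = 1069.7
  Site B (12, 11): total = 791.9
  Site C (12, 1): total = 784.1
Minimum is at Site C with total 784.1 km.

Site C, total 784.1 km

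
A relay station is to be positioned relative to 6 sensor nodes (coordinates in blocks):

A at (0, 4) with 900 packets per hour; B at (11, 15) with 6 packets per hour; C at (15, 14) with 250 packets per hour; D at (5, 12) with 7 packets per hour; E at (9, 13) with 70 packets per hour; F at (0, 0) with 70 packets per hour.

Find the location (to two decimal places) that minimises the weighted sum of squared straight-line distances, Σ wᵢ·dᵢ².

The minimiser of Σwᵢ‖p−pᵢ‖² is the weighted centroid p* = (Σwᵢpᵢ)/(Σwᵢ).
Σwᵢ = 1303.
Σwᵢxᵢ = 900·0 + 6·11 + 250·15 + 7·5 + 70·9 + 70·0 = 4481.
Σwᵢyᵢ = 900·4 + 6·15 + 250·14 + 7·12 + 70·13 + 70·0 = 8184.
x* = 4481/1303 = 3.44, y* = 8184/1303 = 6.28.

(3.44, 6.28)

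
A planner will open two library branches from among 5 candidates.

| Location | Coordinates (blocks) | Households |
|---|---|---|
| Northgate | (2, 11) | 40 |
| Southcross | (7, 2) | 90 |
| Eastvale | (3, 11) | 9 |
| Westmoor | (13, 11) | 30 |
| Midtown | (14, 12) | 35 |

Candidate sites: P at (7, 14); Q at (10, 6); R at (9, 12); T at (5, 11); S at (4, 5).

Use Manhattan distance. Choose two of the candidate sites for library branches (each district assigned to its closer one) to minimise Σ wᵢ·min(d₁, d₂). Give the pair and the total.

{R, S}, total 1248

Evaluate every pair (each demand assigned to the nearer of the two):
  {R, S}: total = 1248
  {T, S}: total = 1268
  {Q, R}: total = 1338
  {Q, T}: total = 1358
  {R, T}: total = 1453
  {P, S}: total = 1508
  {Q, S}: total = 1513
  {P, Q}: total = 1568
  {P, T}: total = 1683
  {P, R}: total = 1788
Best pair: {R, S} with total 1248.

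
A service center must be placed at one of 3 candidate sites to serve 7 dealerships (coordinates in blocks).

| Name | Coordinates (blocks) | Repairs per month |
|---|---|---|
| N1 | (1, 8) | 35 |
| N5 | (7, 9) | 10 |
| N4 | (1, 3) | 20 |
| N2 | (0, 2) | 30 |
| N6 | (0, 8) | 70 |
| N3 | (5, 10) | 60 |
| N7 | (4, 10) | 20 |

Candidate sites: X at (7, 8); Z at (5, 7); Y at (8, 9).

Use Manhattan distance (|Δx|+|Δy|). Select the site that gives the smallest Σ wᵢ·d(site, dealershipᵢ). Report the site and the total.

Z, total 1355 blocks

Total weighted distance at each candidate:
  X (7, 8): total = 1660
  Z (5, 7): total = 1355
  Y (8, 9): total = 1970
Minimum is at Z with total 1355 blocks.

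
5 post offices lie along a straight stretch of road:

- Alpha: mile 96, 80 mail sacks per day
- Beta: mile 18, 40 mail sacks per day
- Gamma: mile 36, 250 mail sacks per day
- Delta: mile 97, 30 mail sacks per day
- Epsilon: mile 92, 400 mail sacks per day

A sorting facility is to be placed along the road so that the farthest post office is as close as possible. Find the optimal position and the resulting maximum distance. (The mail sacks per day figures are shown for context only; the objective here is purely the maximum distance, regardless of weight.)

location 57.5, max distance 39.5

The 1-center on a line is the midpoint of the two extreme points: leftmost at 18, rightmost at 97.
Optimal location = (18 + 97)/2 = 57.5; maximum distance = (97 − 18)/2 = 39.5.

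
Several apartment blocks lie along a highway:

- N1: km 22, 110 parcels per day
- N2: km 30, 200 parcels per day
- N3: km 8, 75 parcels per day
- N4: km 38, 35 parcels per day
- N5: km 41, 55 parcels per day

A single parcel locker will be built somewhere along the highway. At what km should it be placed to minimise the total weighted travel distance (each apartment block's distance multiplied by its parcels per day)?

x = 30

For a sum of weighted absolute distances on a line, the optimum is the weighted median (not the mean). Total weight W = 475; half-weight = 237.5.
Sort by position and accumulate weight:
  km 8 (N3, w=75) → cum 75
  km 22 (N1, w=110) → cum 185
  km 30 (N2, w=200) → cum 385  ≥ 237.5 → median here
  km 38 (N4, w=35) → cum 420
  km 41 (N5, w=55) → cum 475
Optimal location: km 30.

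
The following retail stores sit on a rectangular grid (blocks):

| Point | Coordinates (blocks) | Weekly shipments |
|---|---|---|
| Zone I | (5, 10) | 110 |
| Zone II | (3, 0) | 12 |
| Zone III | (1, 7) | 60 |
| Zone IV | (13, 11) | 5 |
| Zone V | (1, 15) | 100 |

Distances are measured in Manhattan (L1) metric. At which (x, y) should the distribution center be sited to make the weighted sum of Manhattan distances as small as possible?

(1, 10)

Manhattan distance separates: Σwᵢ(|x−xᵢ|+|y−yᵢ|) = Σwᵢ|x−xᵢ| + Σwᵢ|y−yᵢ|, so x and y are optimised independently as 1-D weighted medians.
Total weight W = 287; half = 143.5.
x-coordinate, sorted with cumulative weight:
  x=1 (Zone III, w=60) cum 60
  x=1 (Zone V, w=100) cum 160  ← median
  x=3 (Zone II, w=12) cum 172
  x=5 (Zone I, w=110) cum 282
  x=13 (Zone IV, w=5) cum 287
⇒ x* = 1
y-coordinate, sorted with cumulative weight:
  y=0 (Zone II, w=12) cum 12
  y=7 (Zone III, w=60) cum 72
  y=10 (Zone I, w=110) cum 182  ← median
  y=11 (Zone IV, w=5) cum 187
  y=15 (Zone V, w=100) cum 287
⇒ y* = 10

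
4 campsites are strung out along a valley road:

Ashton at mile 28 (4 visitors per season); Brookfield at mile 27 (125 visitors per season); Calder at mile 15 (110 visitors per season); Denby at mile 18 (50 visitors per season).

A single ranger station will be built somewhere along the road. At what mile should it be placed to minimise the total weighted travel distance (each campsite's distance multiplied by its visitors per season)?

x = 18

For a sum of weighted absolute distances on a line, the optimum is the weighted median (not the mean). Total weight W = 289; half-weight = 144.5.
Sort by position and accumulate weight:
  mile 15 (Calder, w=110) → cum 110
  mile 18 (Denby, w=50) → cum 160  ≥ 144.5 → median here
  mile 27 (Brookfield, w=125) → cum 285
  mile 28 (Ashton, w=4) → cum 289
Optimal location: mile 18.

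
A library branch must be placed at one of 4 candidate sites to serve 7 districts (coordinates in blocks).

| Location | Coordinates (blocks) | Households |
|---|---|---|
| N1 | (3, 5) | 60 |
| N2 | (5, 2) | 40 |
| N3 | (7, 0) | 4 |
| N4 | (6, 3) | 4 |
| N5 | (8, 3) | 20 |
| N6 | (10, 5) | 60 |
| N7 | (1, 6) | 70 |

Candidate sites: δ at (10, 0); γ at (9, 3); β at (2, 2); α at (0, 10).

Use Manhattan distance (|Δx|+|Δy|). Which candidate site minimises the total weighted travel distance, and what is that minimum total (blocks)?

Total weighted distance at each candidate:
  δ (10, 0): total = 2490
  γ (9, 3): total = 1682
  β (2, 2): total = 1558
  α (0, 10): total = 2670
Minimum is at β with total 1558 blocks.

β, total 1558 blocks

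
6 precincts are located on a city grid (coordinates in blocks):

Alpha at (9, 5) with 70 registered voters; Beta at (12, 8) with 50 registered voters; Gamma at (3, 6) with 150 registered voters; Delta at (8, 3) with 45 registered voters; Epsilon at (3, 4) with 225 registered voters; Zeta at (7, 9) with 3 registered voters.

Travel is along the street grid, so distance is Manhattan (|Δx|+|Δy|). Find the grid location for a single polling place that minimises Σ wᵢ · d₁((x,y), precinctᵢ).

(3, 5)

Manhattan distance separates: Σwᵢ(|x−xᵢ|+|y−yᵢ|) = Σwᵢ|x−xᵢ| + Σwᵢ|y−yᵢ|, so x and y are optimised independently as 1-D weighted medians.
Total weight W = 543; half = 271.5.
x-coordinate, sorted with cumulative weight:
  x=3 (Gamma, w=150) cum 150
  x=3 (Epsilon, w=225) cum 375  ← median
  x=7 (Zeta, w=3) cum 378
  x=8 (Delta, w=45) cum 423
  x=9 (Alpha, w=70) cum 493
  x=12 (Beta, w=50) cum 543
⇒ x* = 3
y-coordinate, sorted with cumulative weight:
  y=3 (Delta, w=45) cum 45
  y=4 (Epsilon, w=225) cum 270
  y=5 (Alpha, w=70) cum 340  ← median
  y=6 (Gamma, w=150) cum 490
  y=8 (Beta, w=50) cum 540
  y=9 (Zeta, w=3) cum 543
⇒ y* = 5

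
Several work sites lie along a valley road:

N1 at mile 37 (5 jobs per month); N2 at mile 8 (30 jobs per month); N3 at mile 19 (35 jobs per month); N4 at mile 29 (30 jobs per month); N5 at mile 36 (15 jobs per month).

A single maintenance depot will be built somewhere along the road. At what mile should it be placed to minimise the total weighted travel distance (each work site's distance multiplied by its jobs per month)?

x = 19

For a sum of weighted absolute distances on a line, the optimum is the weighted median (not the mean). Total weight W = 115; half-weight = 57.5.
Sort by position and accumulate weight:
  mile 8 (N2, w=30) → cum 30
  mile 19 (N3, w=35) → cum 65  ≥ 57.5 → median here
  mile 29 (N4, w=30) → cum 95
  mile 36 (N5, w=15) → cum 110
  mile 37 (N1, w=5) → cum 115
Optimal location: mile 19.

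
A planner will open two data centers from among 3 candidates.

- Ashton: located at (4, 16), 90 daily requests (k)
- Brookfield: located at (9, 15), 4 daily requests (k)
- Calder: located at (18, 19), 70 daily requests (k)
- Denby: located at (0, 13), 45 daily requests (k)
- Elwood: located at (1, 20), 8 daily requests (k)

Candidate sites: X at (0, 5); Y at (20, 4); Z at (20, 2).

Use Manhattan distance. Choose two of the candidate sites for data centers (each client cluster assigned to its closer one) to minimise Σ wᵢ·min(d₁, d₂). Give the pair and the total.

{X, Y}, total 3104

Evaluate every pair (each demand assigned to the nearer of the two):
  {X, Y}: total = 3104
  {X, Z}: total = 3244
  {Y, Z}: total = 5383
Best pair: {X, Y} with total 3104.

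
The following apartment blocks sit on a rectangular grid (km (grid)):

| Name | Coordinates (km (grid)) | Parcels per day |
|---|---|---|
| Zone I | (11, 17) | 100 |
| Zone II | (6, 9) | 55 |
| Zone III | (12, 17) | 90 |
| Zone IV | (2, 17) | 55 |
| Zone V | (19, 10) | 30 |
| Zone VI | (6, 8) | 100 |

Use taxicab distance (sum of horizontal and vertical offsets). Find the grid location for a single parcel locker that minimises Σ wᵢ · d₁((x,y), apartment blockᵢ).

(11, 17)

Manhattan distance separates: Σwᵢ(|x−xᵢ|+|y−yᵢ|) = Σwᵢ|x−xᵢ| + Σwᵢ|y−yᵢ|, so x and y are optimised independently as 1-D weighted medians.
Total weight W = 430; half = 215.
x-coordinate, sorted with cumulative weight:
  x=2 (Zone IV, w=55) cum 55
  x=6 (Zone II, w=55) cum 110
  x=6 (Zone VI, w=100) cum 210
  x=11 (Zone I, w=100) cum 310  ← median
  x=12 (Zone III, w=90) cum 400
  x=19 (Zone V, w=30) cum 430
⇒ x* = 11
y-coordinate, sorted with cumulative weight:
  y=8 (Zone VI, w=100) cum 100
  y=9 (Zone II, w=55) cum 155
  y=10 (Zone V, w=30) cum 185
  y=17 (Zone I, w=100) cum 285  ← median
  y=17 (Zone III, w=90) cum 375
  y=17 (Zone IV, w=55) cum 430
⇒ y* = 17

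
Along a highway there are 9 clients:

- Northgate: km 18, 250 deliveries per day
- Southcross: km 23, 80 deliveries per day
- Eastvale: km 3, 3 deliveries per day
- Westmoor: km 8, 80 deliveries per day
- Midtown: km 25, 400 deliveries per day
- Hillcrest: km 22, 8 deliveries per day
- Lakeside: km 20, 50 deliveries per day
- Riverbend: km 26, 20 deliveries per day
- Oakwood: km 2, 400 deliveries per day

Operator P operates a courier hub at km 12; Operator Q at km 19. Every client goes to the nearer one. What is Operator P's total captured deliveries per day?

483

The indifferent point is the midpoint (12+19)/2 = 15.5; clients left of it (closer to Operator P at 12) go to Operator P, those right go to Operator Q.
  Oakwood at 2 (w=400) → Operator P
  Eastvale at 3 (w=3) → Operator P
  Westmoor at 8 (w=80) → Operator P
  Northgate at 18 (w=250) → Operator Q
  Lakeside at 20 (w=50) → Operator Q
  Hillcrest at 22 (w=8) → Operator Q
  Southcross at 23 (w=80) → Operator Q
  Midtown at 25 (w=400) → Operator Q
  Riverbend at 26 (w=20) → Operator Q
Operator P captures 483; Operator Q captures 808.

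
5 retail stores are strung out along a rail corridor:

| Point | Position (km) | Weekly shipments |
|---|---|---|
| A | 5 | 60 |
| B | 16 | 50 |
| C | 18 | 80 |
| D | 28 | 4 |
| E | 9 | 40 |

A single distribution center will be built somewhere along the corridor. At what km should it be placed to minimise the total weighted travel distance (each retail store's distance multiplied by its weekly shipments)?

For a sum of weighted absolute distances on a line, the optimum is the weighted median (not the mean). Total weight W = 234; half-weight = 117.
Sort by position and accumulate weight:
  km 5 (A, w=60) → cum 60
  km 9 (E, w=40) → cum 100
  km 16 (B, w=50) → cum 150  ≥ 117 → median here
  km 18 (C, w=80) → cum 230
  km 28 (D, w=4) → cum 234
Optimal location: km 16.

x = 16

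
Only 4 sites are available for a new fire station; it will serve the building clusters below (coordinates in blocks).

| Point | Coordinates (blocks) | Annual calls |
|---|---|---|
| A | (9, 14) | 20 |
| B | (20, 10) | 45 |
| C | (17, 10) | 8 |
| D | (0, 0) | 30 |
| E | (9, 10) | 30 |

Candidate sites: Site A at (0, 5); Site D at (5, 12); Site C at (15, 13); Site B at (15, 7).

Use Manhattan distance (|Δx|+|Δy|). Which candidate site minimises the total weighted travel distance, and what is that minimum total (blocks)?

Total weighted distance at each candidate:
  Site A (0, 5): total = 2231
  Site D (5, 12): total = 1687
  Site C (15, 13): total = 1650
  Site B (15, 7): total = 1590
Minimum is at Site B with total 1590 blocks.

Site B, total 1590 blocks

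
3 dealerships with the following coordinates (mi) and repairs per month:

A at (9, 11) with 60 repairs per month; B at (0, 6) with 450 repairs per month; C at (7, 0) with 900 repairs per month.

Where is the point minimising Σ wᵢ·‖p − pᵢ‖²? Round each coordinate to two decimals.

(4.85, 2.38)

The minimiser of Σwᵢ‖p−pᵢ‖² is the weighted centroid p* = (Σwᵢpᵢ)/(Σwᵢ).
Σwᵢ = 1410.
Σwᵢxᵢ = 60·9 + 450·0 + 900·7 = 6840.
Σwᵢyᵢ = 60·11 + 450·6 + 900·0 = 3360.
x* = 6840/1410 = 4.85, y* = 3360/1410 = 2.38.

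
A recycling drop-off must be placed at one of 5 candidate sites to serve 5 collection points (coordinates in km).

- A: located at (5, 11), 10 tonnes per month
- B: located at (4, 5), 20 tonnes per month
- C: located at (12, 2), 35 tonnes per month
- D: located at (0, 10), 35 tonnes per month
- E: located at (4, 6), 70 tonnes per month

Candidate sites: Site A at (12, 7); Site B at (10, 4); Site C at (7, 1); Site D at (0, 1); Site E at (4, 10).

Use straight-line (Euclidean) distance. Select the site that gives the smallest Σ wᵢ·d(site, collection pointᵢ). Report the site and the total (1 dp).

Total weighted distance at each candidate:
  Site A (12, 7): total = 1417.8
  Site B (10, 4): total = 1157.6
  Site C (7, 1): total = 1187.7
  Site D (0, 1): total = 1409.6
  Site E (4, 10): total = 930.1
Minimum is at Site E with total 930.1 km.

Site E, total 930.1 km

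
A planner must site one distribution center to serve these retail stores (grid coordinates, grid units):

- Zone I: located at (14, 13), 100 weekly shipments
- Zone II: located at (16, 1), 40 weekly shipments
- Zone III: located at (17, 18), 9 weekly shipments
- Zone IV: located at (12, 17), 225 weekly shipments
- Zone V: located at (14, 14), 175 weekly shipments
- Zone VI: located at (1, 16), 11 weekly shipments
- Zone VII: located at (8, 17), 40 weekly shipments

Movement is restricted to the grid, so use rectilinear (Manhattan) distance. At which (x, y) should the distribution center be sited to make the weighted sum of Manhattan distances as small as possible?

(14, 14)

Manhattan distance separates: Σwᵢ(|x−xᵢ|+|y−yᵢ|) = Σwᵢ|x−xᵢ| + Σwᵢ|y−yᵢ|, so x and y are optimised independently as 1-D weighted medians.
Total weight W = 600; half = 300.
x-coordinate, sorted with cumulative weight:
  x=1 (Zone VI, w=11) cum 11
  x=8 (Zone VII, w=40) cum 51
  x=12 (Zone IV, w=225) cum 276
  x=14 (Zone I, w=100) cum 376  ← median
  x=14 (Zone V, w=175) cum 551
  x=16 (Zone II, w=40) cum 591
  x=17 (Zone III, w=9) cum 600
⇒ x* = 14
y-coordinate, sorted with cumulative weight:
  y=1 (Zone II, w=40) cum 40
  y=13 (Zone I, w=100) cum 140
  y=14 (Zone V, w=175) cum 315  ← median
  y=16 (Zone VI, w=11) cum 326
  y=17 (Zone IV, w=225) cum 551
  y=17 (Zone VII, w=40) cum 591
  y=18 (Zone III, w=9) cum 600
⇒ y* = 14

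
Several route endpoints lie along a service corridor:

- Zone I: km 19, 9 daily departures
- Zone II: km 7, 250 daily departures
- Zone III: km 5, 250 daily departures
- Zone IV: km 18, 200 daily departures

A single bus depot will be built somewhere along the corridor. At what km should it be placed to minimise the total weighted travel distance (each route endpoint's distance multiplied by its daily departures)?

For a sum of weighted absolute distances on a line, the optimum is the weighted median (not the mean). Total weight W = 709; half-weight = 354.5.
Sort by position and accumulate weight:
  km 5 (Zone III, w=250) → cum 250
  km 7 (Zone II, w=250) → cum 500  ≥ 354.5 → median here
  km 18 (Zone IV, w=200) → cum 700
  km 19 (Zone I, w=9) → cum 709
Optimal location: km 7.

x = 7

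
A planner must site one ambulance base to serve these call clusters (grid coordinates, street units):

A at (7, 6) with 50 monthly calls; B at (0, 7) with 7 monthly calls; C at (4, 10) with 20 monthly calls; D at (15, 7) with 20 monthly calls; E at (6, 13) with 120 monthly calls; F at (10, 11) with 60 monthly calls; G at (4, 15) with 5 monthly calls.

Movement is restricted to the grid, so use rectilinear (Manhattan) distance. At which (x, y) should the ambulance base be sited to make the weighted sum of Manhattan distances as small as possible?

Manhattan distance separates: Σwᵢ(|x−xᵢ|+|y−yᵢ|) = Σwᵢ|x−xᵢ| + Σwᵢ|y−yᵢ|, so x and y are optimised independently as 1-D weighted medians.
Total weight W = 282; half = 141.
x-coordinate, sorted with cumulative weight:
  x=0 (B, w=7) cum 7
  x=4 (C, w=20) cum 27
  x=4 (G, w=5) cum 32
  x=6 (E, w=120) cum 152  ← median
  x=7 (A, w=50) cum 202
  x=10 (F, w=60) cum 262
  x=15 (D, w=20) cum 282
⇒ x* = 6
y-coordinate, sorted with cumulative weight:
  y=6 (A, w=50) cum 50
  y=7 (B, w=7) cum 57
  y=7 (D, w=20) cum 77
  y=10 (C, w=20) cum 97
  y=11 (F, w=60) cum 157  ← median
  y=13 (E, w=120) cum 277
  y=15 (G, w=5) cum 282
⇒ y* = 11

(6, 11)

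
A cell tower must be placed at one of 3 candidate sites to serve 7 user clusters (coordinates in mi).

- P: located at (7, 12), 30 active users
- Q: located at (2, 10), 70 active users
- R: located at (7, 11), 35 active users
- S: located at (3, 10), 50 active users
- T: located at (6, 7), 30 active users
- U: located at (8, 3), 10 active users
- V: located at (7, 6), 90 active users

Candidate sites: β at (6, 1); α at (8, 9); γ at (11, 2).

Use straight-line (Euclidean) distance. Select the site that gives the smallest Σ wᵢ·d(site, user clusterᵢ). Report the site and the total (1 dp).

Total weighted distance at each candidate:
  β (6, 1): total = 2514.1
  α (8, 9): total = 1283.3
  γ (11, 2): total = 2829.3
Minimum is at α with total 1283.3 mi.

α, total 1283.3 mi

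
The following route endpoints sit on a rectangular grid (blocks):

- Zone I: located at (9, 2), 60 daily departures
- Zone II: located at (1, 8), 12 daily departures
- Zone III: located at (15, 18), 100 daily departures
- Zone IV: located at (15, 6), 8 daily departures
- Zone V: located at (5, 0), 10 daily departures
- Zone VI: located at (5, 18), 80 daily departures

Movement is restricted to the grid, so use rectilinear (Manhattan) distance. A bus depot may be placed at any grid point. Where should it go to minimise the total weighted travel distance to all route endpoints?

(9, 18)

Manhattan distance separates: Σwᵢ(|x−xᵢ|+|y−yᵢ|) = Σwᵢ|x−xᵢ| + Σwᵢ|y−yᵢ|, so x and y are optimised independently as 1-D weighted medians.
Total weight W = 270; half = 135.
x-coordinate, sorted with cumulative weight:
  x=1 (Zone II, w=12) cum 12
  x=5 (Zone V, w=10) cum 22
  x=5 (Zone VI, w=80) cum 102
  x=9 (Zone I, w=60) cum 162  ← median
  x=15 (Zone III, w=100) cum 262
  x=15 (Zone IV, w=8) cum 270
⇒ x* = 9
y-coordinate, sorted with cumulative weight:
  y=0 (Zone V, w=10) cum 10
  y=2 (Zone I, w=60) cum 70
  y=6 (Zone IV, w=8) cum 78
  y=8 (Zone II, w=12) cum 90
  y=18 (Zone III, w=100) cum 190  ← median
  y=18 (Zone VI, w=80) cum 270
⇒ y* = 18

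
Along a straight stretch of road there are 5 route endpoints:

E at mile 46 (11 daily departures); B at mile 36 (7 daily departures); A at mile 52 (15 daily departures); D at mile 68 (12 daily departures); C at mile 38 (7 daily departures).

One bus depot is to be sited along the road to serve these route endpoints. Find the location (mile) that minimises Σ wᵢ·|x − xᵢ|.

For a sum of weighted absolute distances on a line, the optimum is the weighted median (not the mean). Total weight W = 52; half-weight = 26.
Sort by position and accumulate weight:
  mile 36 (B, w=7) → cum 7
  mile 38 (C, w=7) → cum 14
  mile 46 (E, w=11) → cum 25
  mile 52 (A, w=15) → cum 40  ≥ 26 → median here
  mile 68 (D, w=12) → cum 52
Optimal location: mile 52.

x = 52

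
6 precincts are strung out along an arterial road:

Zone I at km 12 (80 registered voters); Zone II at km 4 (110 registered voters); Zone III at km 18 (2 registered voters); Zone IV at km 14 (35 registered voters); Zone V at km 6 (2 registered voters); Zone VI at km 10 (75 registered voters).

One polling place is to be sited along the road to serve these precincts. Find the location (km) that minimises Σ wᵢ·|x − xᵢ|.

x = 10

For a sum of weighted absolute distances on a line, the optimum is the weighted median (not the mean). Total weight W = 304; half-weight = 152.
Sort by position and accumulate weight:
  km 4 (Zone II, w=110) → cum 110
  km 6 (Zone V, w=2) → cum 112
  km 10 (Zone VI, w=75) → cum 187  ≥ 152 → median here
  km 12 (Zone I, w=80) → cum 267
  km 14 (Zone IV, w=35) → cum 302
  km 18 (Zone III, w=2) → cum 304
Optimal location: km 10.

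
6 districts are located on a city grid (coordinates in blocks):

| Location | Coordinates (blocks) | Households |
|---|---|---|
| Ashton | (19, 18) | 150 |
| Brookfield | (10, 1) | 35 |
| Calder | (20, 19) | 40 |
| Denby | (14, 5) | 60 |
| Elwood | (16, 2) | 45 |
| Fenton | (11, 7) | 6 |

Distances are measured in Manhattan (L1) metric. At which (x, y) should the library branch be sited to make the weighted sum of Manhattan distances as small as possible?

(19, 18)

Manhattan distance separates: Σwᵢ(|x−xᵢ|+|y−yᵢ|) = Σwᵢ|x−xᵢ| + Σwᵢ|y−yᵢ|, so x and y are optimised independently as 1-D weighted medians.
Total weight W = 336; half = 168.
x-coordinate, sorted with cumulative weight:
  x=10 (Brookfield, w=35) cum 35
  x=11 (Fenton, w=6) cum 41
  x=14 (Denby, w=60) cum 101
  x=16 (Elwood, w=45) cum 146
  x=19 (Ashton, w=150) cum 296  ← median
  x=20 (Calder, w=40) cum 336
⇒ x* = 19
y-coordinate, sorted with cumulative weight:
  y=1 (Brookfield, w=35) cum 35
  y=2 (Elwood, w=45) cum 80
  y=5 (Denby, w=60) cum 140
  y=7 (Fenton, w=6) cum 146
  y=18 (Ashton, w=150) cum 296  ← median
  y=19 (Calder, w=40) cum 336
⇒ y* = 18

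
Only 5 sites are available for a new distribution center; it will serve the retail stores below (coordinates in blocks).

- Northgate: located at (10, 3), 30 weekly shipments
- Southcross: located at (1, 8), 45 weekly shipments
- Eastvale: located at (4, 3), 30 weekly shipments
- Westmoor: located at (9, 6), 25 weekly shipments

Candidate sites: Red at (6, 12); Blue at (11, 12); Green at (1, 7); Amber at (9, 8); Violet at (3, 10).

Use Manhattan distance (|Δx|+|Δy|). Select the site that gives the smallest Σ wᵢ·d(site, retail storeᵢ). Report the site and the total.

Total weighted distance at each candidate:
  Red (6, 12): total = 1350
  Blue (11, 12): total = 1610
  Green (1, 7): total = 870
  Amber (9, 8): total = 890
  Violet (3, 10): total = 1090
Minimum is at Green with total 870 blocks.

Green, total 870 blocks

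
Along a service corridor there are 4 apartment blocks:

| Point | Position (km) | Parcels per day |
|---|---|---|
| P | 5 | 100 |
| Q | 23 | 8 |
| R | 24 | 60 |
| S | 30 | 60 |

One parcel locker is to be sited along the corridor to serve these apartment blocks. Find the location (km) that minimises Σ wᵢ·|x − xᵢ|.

For a sum of weighted absolute distances on a line, the optimum is the weighted median (not the mean). Total weight W = 228; half-weight = 114.
Sort by position and accumulate weight:
  km 5 (P, w=100) → cum 100
  km 23 (Q, w=8) → cum 108
  km 24 (R, w=60) → cum 168  ≥ 114 → median here
  km 30 (S, w=60) → cum 228
Optimal location: km 24.

x = 24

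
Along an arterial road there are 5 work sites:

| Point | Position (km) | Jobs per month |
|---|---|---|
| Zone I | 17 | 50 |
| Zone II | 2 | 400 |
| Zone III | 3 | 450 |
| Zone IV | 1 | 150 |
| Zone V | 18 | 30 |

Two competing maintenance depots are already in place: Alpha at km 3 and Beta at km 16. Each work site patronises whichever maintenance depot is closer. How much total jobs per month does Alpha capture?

The indifferent point is the midpoint (3+16)/2 = 9.5; work sites left of it (closer to Alpha at 3) go to Alpha, those right go to Beta.
  Zone IV at 1 (w=150) → Alpha
  Zone II at 2 (w=400) → Alpha
  Zone III at 3 (w=450) → Alpha
  Zone I at 17 (w=50) → Beta
  Zone V at 18 (w=30) → Beta
Alpha captures 1000; Beta captures 80.

1000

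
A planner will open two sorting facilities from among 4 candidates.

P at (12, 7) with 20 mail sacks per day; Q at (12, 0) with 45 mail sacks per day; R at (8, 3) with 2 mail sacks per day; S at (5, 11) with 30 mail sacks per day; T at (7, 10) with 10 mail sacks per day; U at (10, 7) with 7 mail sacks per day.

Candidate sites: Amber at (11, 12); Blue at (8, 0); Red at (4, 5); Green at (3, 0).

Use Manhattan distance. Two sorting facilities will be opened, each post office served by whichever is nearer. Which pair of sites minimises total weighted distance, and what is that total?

Evaluate every pair (each demand assigned to the nearer of the two):
  {Amber, Blue}: total = 618
  {Blue, Red}: total = 732
  {Amber, Green}: total = 853
  {Red, Green}: total = 963
  {Blue, Green}: total = 969
  {Amber, Red}: total = 1029
Best pair: {Amber, Blue} with total 618.

{Amber, Blue}, total 618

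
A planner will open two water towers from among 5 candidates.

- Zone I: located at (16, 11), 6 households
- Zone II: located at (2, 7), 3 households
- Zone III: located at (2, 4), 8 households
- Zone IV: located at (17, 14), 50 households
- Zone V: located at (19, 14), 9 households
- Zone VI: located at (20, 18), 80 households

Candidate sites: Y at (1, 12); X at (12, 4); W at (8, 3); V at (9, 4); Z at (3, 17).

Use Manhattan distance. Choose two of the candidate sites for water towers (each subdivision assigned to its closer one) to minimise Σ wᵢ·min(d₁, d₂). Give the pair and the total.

{X, Z}, total 2522

Evaluate every pair (each demand assigned to the nearer of the two):
  {X, Z}: total = 2522
  {V, Z}: total = 2631
  {W, Z}: total = 2643
  {Y, Z}: total = 2647
  {X, W}: total = 2815
  {X, V}: total = 2815
  {Y, X}: total = 2819
  {Y, V}: total = 3238
  {Y, W}: total = 3250
  {W, V}: total = 3250
Best pair: {X, Z} with total 2522.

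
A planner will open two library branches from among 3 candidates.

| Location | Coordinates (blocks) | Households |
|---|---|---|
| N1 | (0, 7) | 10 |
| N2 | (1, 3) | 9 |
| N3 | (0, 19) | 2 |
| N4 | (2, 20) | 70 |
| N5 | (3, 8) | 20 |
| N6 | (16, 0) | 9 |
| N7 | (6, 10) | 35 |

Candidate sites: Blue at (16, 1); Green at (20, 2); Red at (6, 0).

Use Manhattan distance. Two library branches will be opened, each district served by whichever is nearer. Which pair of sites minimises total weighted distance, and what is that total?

Evaluate every pair (each demand assigned to the nearer of the two):
  {Blue, Red}: total = 2511
  {Green, Red}: total = 2556
  {Blue, Green}: total = 3825
Best pair: {Blue, Red} with total 2511.

{Blue, Red}, total 2511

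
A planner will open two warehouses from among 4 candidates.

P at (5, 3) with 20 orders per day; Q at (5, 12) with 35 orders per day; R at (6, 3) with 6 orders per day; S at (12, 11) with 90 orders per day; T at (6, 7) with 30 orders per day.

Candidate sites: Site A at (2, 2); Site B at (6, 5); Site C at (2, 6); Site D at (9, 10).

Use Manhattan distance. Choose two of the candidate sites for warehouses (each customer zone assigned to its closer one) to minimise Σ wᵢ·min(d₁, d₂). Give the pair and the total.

{Site B, Site D}, total 702

Evaluate every pair (each demand assigned to the nearer of the two):
  {Site B, Site D}: total = 702
  {Site A, Site D}: total = 860
  {Site C, Site D}: total = 882
  {Site A, Site B}: total = 1492
  {Site B, Site C}: total = 1492
  {Site A, Site C}: total = 1925
Best pair: {Site B, Site D} with total 702.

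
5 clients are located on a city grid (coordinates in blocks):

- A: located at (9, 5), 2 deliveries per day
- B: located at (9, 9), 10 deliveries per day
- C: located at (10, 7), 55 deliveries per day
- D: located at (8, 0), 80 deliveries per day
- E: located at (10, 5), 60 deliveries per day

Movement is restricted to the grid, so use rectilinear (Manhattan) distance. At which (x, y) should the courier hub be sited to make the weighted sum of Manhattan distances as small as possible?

Manhattan distance separates: Σwᵢ(|x−xᵢ|+|y−yᵢ|) = Σwᵢ|x−xᵢ| + Σwᵢ|y−yᵢ|, so x and y are optimised independently as 1-D weighted medians.
Total weight W = 207; half = 103.5.
x-coordinate, sorted with cumulative weight:
  x=8 (D, w=80) cum 80
  x=9 (A, w=2) cum 82
  x=9 (B, w=10) cum 92
  x=10 (C, w=55) cum 147  ← median
  x=10 (E, w=60) cum 207
⇒ x* = 10
y-coordinate, sorted with cumulative weight:
  y=0 (D, w=80) cum 80
  y=5 (A, w=2) cum 82
  y=5 (E, w=60) cum 142  ← median
  y=7 (C, w=55) cum 197
  y=9 (B, w=10) cum 207
⇒ y* = 5

(10, 5)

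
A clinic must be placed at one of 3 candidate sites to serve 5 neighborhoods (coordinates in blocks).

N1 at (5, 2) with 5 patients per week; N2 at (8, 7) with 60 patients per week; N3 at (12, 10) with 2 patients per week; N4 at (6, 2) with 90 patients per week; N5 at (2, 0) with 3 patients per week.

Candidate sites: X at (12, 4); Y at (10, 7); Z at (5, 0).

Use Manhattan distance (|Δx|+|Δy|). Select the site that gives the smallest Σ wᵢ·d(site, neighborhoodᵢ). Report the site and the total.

Z, total 923 blocks

Total weighted distance at each candidate:
  X (12, 4): total = 1239
  Y (10, 7): total = 1035
  Z (5, 0): total = 923
Minimum is at Z with total 923 blocks.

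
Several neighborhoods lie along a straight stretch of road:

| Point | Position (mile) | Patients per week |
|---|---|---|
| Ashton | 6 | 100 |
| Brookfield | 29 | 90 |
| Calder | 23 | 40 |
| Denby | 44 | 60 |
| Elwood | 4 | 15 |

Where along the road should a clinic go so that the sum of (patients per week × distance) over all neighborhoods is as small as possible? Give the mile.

For a sum of weighted absolute distances on a line, the optimum is the weighted median (not the mean). Total weight W = 305; half-weight = 152.5.
Sort by position and accumulate weight:
  mile 4 (Elwood, w=15) → cum 15
  mile 6 (Ashton, w=100) → cum 115
  mile 23 (Calder, w=40) → cum 155  ≥ 152.5 → median here
  mile 29 (Brookfield, w=90) → cum 245
  mile 44 (Denby, w=60) → cum 305
Optimal location: mile 23.

x = 23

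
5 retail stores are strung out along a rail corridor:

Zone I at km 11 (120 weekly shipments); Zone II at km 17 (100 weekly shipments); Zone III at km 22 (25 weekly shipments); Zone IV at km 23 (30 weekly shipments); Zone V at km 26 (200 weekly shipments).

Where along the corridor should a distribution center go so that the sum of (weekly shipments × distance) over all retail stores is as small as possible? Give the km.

x = 22

For a sum of weighted absolute distances on a line, the optimum is the weighted median (not the mean). Total weight W = 475; half-weight = 237.5.
Sort by position and accumulate weight:
  km 11 (Zone I, w=120) → cum 120
  km 17 (Zone II, w=100) → cum 220
  km 22 (Zone III, w=25) → cum 245  ≥ 237.5 → median here
  km 23 (Zone IV, w=30) → cum 275
  km 26 (Zone V, w=200) → cum 475
Optimal location: km 22.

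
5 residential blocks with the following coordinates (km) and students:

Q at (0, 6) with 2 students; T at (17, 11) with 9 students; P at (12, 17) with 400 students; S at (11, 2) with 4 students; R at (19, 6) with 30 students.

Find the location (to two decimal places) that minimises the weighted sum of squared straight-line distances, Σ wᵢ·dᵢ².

(12.51, 15.95)

The minimiser of Σwᵢ‖p−pᵢ‖² is the weighted centroid p* = (Σwᵢpᵢ)/(Σwᵢ).
Σwᵢ = 445.
Σwᵢxᵢ = 2·0 + 9·17 + 400·12 + 4·11 + 30·19 = 5567.
Σwᵢyᵢ = 2·6 + 9·11 + 400·17 + 4·2 + 30·6 = 7099.
x* = 5567/445 = 12.51, y* = 7099/445 = 15.95.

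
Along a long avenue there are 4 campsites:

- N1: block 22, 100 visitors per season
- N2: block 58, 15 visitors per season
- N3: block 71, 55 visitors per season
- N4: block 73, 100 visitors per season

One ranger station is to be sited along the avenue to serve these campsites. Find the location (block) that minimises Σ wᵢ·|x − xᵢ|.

x = 71

For a sum of weighted absolute distances on a line, the optimum is the weighted median (not the mean). Total weight W = 270; half-weight = 135.
Sort by position and accumulate weight:
  block 22 (N1, w=100) → cum 100
  block 58 (N2, w=15) → cum 115
  block 71 (N3, w=55) → cum 170  ≥ 135 → median here
  block 73 (N4, w=100) → cum 270
Optimal location: block 71.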